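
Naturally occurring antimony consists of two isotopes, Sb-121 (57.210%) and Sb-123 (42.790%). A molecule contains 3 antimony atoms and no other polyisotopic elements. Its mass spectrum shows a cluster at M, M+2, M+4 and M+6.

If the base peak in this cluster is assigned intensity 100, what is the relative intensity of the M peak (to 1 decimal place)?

44.6

Term probabilities: M 0.1872, M+2 0.4202, M+4 0.3143, M+6 0.0783. Base peak = M+2.
P(M+2) = C(3,1) × 0.57210^2 × 0.42790^1 = 3 × 0.32729841 × 0.4279 = 0.420153 (base)
P(M) = C(3,0) × 0.57210^3 × 0.42790^0 = 1 × 0.18724742 × 1.0000 = 0.187247
Relative intensity = 0.187247 / 0.420153 × 100 = 44.6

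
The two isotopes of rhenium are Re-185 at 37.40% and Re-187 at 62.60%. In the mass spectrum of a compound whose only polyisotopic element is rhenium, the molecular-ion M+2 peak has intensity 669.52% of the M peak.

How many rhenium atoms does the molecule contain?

The M+2/M ratio from n Re atoms is n · q/p = n · 0.6260/0.3740.
n = 6.6952 × 0.3740/0.6260 = 4.00 ≈ 4

4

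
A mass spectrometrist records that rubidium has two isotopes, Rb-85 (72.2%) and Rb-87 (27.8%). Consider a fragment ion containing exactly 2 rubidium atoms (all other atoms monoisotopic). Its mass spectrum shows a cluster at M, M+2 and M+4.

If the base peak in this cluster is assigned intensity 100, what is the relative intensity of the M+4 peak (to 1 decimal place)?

Term probabilities: M 0.5213, M+2 0.4014, M+4 0.0773. Base peak = M.
P(M) = C(2,0) × 0.722^2 × 0.278^0 = 1 × 0.521284 × 1.0000 = 0.521284 (base)
P(M+4) = C(2,2) × 0.722^0 × 0.278^2 = 1 × 1.0000 × 0.077284 = 0.077284
Relative intensity = 0.077284 / 0.521284 × 100 = 14.8

14.8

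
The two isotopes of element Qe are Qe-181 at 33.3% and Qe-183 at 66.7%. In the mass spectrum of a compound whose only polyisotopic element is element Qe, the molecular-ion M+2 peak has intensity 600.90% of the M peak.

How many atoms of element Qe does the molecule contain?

For n independent Qe atoms, I(M+2)/I(M) = n · (abundance Qe-183) / (abundance Qe-181) = n · 0.667/0.333.
n = 6.0090 × 0.333/0.667 = 3.00 ≈ 3

3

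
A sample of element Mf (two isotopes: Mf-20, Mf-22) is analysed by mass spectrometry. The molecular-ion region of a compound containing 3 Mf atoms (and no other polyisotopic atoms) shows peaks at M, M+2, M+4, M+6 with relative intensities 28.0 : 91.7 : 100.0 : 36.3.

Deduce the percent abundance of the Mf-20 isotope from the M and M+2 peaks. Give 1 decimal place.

47.8%

Let p = fractional abundance of Mf-20. I(M+2)/I(M) = [C(3,1)·p^2·(1−p)] / p^3 = 3·(1−p)/p = 91.7/28.0 = 3.2750
(1−p)/p = 3.2750/3 = 1.0917  ⇒  p = 1/(1 + 1.0917) = 0.4781
Mf-20: 47.8%, Mf-22: 52.2%.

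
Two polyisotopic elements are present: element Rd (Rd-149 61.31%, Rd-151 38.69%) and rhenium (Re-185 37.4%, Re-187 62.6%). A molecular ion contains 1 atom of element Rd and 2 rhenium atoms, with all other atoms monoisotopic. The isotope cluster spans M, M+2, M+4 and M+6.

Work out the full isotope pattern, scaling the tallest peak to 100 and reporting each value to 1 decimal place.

Element Rd pattern (n=1): 0.6131 : 0.3869
Rhenium pattern (n=2): 0.139876 : 0.468248 : 0.391876
Convolve the two distributions (both contribute in 2-u steps):
  M: 0.6131×0.139876 = 0.085758
  M+2: 0.6131×0.468248 + 0.3869×0.139876 = 0.341201
  M+4: 0.6131×0.391876 + 0.3869×0.468248 = 0.421424
  M+6: 0.3869×0.391876 = 0.151617
Scale to base peak (0.421424) = 100: 20.3 : 81.0 : 100.0 : 36.0

20.3 : 81.0 : 100.0 : 36.0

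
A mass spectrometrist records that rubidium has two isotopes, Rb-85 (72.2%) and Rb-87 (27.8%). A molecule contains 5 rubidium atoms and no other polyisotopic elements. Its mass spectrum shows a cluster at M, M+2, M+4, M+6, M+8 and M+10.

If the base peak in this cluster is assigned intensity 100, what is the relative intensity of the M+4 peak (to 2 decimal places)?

77.01

Term probabilities: M 0.1962, M+2 0.3777, M+4 0.2909, M+6 0.1120, M+8 0.0216, M+10 0.0017. Base peak = M+2.
P(M+2) = C(5,1) × 0.722^4 × 0.278^1 = 5 × 0.27173701 × 0.2780 = 0.377714 (base)
P(M+4) = C(5,2) × 0.722^3 × 0.278^2 = 10 × 0.37636705 × 0.077284 = 0.290872
Relative intensity = 0.290872 / 0.377714 × 100 = 77.01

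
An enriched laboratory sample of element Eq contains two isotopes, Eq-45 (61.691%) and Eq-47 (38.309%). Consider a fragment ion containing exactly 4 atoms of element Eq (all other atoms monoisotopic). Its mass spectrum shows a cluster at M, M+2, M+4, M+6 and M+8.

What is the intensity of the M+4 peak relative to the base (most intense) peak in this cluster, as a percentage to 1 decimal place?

93.1%

Binomial terms of (0.61691 + 0.38309)^4: M 0.1448, M+2 0.3598, M+4 0.3351, M+6 0.1387, M+8 0.0215 → M+2 is the base peak.
P(M+2) = C(4,1) × 0.61691^3 × 0.38309^1 = 4 × 0.23478234 × 0.38309 = 0.359771 (base)
P(M+4) = C(4,2) × 0.61691^2 × 0.38309^2 = 6 × 0.38057795 × 0.14675795 = 0.335117
Relative intensity = 0.335117 / 0.359771 × 100 = 93.1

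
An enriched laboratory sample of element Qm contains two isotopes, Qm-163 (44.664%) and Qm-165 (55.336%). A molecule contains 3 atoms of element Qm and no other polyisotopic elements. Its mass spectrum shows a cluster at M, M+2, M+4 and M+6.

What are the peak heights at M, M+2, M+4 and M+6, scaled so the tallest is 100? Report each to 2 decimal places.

The 3 Qm atoms are independent, so intensities follow the terms of (0.44664 + 0.55336)^3.
P(M) = 0.44664^3 = 0.089099
P(M+2) = 3 × 0.44664^2 × 0.55336^1 = 0.331165
P(M+4) = 3 × 0.44664^1 × 0.55336^2 = 0.410293
P(M+6) = 0.55336^3 = 0.169443
The M+4 peak is largest (0.410293); scaling to 100 gives 21.72 : 80.71 : 100.00 : 41.30.

21.72 : 80.71 : 100.00 : 41.30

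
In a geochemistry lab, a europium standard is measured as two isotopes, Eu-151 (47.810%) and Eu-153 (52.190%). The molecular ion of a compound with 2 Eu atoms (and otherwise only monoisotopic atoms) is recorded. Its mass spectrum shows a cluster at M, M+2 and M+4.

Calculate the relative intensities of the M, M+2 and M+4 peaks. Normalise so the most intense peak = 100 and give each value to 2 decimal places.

45.80 : 100.00 : 54.58

Expanding (0.47810 + 0.52190)^2:
P(M) = 0.47810^2 = 0.228580
P(M+2) = 2 × 0.47810^1 × 0.52190^1 = 0.499041
P(M+4) = 0.52190^2 = 0.272380
The M+2 peak is largest (0.499041); scaling to 100 gives 45.80 : 100.00 : 54.58.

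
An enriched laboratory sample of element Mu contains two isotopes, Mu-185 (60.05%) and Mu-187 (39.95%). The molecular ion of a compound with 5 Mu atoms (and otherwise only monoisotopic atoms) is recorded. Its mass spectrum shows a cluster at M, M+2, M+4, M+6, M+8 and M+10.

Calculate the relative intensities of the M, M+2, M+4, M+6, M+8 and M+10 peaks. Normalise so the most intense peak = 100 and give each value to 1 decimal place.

The 5 Mu atoms are independent, so intensities follow the terms of (0.6005 + 0.3995)^5.
P(M) = 0.6005^5 = 0.078085
P(M+2) = 5 × 0.6005^4 × 0.3995^1 = 0.259740
P(M+4) = 10 × 0.6005^3 × 0.3995^2 = 0.345599
P(M+6) = 10 × 0.6005^2 × 0.3995^3 = 0.229920
P(M+8) = 5 × 0.6005^1 × 0.3995^4 = 0.076480
P(M+10) = 0.3995^5 = 0.010176
The M+4 peak is largest (0.345599); scaling to 100 gives 22.6 : 75.2 : 100.0 : 66.5 : 22.1 : 2.9.

22.6 : 75.2 : 100.0 : 66.5 : 22.1 : 2.9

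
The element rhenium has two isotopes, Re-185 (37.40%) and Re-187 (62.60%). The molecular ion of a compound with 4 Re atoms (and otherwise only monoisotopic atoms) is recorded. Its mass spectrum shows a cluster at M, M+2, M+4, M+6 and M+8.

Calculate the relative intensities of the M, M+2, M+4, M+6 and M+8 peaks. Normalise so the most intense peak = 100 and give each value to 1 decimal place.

The 4 Re atoms are independent, so intensities follow the terms of (0.3740 + 0.6260)^4.
P(M) = 0.3740^4 = 0.019565
P(M+2) = 4 × 0.3740^3 × 0.6260^1 = 0.130993
P(M+4) = 6 × 0.3740^2 × 0.6260^2 = 0.328884
P(M+6) = 4 × 0.3740^1 × 0.6260^3 = 0.366990
P(M+8) = 0.6260^4 = 0.153567
The M+6 peak is largest (0.366990); scaling to 100 gives 5.3 : 35.7 : 89.6 : 100.0 : 41.8.

5.3 : 35.7 : 89.6 : 100.0 : 41.8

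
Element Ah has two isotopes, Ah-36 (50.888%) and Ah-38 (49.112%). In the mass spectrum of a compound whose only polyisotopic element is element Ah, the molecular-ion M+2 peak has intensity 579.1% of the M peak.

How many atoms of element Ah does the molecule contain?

6

For n independent Ah atoms, I(M+2)/I(M) = n · (abundance Ah-38) / (abundance Ah-36) = n · 0.49112/0.50888.
n = 5.791 × 0.50888/0.49112 = 6.00 ≈ 6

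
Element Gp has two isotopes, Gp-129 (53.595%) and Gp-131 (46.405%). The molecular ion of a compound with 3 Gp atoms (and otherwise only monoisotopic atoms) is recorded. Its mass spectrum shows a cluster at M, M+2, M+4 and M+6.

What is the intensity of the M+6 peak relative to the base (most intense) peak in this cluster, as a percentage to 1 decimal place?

Binomial terms of (0.53595 + 0.46405)^3: M 0.1539, M+2 0.3999, M+4 0.3462, M+6 0.0999 → M+2 is the base peak.
P(M+2) = C(3,1) × 0.53595^2 × 0.46405^1 = 3 × 0.2872424 × 0.46405 = 0.399885 (base)
P(M+6) = C(3,3) × 0.53595^0 × 0.46405^3 = 1 × 1.0000 × 0.09992964 = 0.099930
Relative intensity = 0.099930 / 0.399885 × 100 = 25.0

25.0%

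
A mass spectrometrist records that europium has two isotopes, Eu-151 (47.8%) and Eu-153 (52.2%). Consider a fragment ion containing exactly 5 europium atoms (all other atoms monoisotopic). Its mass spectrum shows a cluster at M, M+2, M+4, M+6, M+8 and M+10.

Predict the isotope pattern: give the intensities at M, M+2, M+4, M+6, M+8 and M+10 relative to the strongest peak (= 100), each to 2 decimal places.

7.68 : 41.93 : 91.57 : 100.00 : 54.60 : 11.93

Each Eu atom is independently Eu-151 (p = 0.478) or Eu-153 (q = 0.522); the cluster is the binomial expansion (p + q)^5.
P(M) = 0.478^5 = 0.024954
P(M+2) = 5 × 0.478^4 × 0.522^1 = 0.136255
P(M+4) = 10 × 0.478^3 × 0.522^2 = 0.297594
P(M+6) = 10 × 0.478^2 × 0.522^3 = 0.324988
P(M+8) = 5 × 0.478^1 × 0.522^4 = 0.177452
P(M+10) = 0.522^5 = 0.038757
The M+6 peak is largest (0.324988); scaling to 100 gives 7.68 : 41.93 : 91.57 : 100.00 : 54.60 : 11.93.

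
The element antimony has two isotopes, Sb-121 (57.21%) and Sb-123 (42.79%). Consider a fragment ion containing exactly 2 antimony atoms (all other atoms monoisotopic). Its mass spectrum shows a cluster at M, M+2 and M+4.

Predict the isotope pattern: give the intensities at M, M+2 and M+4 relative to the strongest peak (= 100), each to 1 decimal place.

66.8 : 100.0 : 37.4

Each Sb atom is independently Sb-121 (p = 0.5721) or Sb-123 (q = 0.4279); the cluster is the binomial expansion (p + q)^2.
P(M) = 0.5721^2 = 0.327298
P(M+2) = 2 × 0.5721^1 × 0.4279^1 = 0.489603
P(M+4) = 0.4279^2 = 0.183098
The M+2 peak is largest (0.489603); scaling to 100 gives 66.8 : 100.0 : 37.4.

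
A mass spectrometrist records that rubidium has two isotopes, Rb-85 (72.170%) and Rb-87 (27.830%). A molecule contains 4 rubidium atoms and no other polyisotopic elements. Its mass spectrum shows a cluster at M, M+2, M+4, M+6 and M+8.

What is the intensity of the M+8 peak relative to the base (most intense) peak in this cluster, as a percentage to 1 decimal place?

Binomial terms of (0.72170 + 0.27830)^4: M 0.2713, M+2 0.4184, M+4 0.2420, M+6 0.0622, M+8 0.0060 → M+2 is the base peak.
P(M+2) = C(4,1) × 0.72170^3 × 0.27830^1 = 4 × 0.37589809 × 0.2783 = 0.418450 (base)
P(M+8) = C(4,4) × 0.72170^0 × 0.27830^4 = 1 × 1.0000 × 0.00599864 = 0.005999
Relative intensity = 0.005999 / 0.418450 × 100 = 1.4

1.4%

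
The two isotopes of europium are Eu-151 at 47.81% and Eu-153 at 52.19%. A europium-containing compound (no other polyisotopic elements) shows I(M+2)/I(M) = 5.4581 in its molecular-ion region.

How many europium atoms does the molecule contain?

With n Eu atoms, P(M+2)/P(M) = C(n,1)·p^(n−1)q / p^n = n·q/p = n · 0.5219/0.4781.
n = 5.4581 × 0.4781/0.5219 = 5.00 ≈ 5

5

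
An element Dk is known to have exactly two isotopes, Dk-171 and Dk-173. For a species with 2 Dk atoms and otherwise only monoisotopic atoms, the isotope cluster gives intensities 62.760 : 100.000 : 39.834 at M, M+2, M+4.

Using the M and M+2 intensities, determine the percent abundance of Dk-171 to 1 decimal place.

55.7%

Write p for the Dk-171 fraction. I(M+2)/I(M) = [C(2,1)·p^1·(1−p)] / p^2 = 2·(1−p)/p = 100.000/62.760 = 1.5934
(1−p)/p = 1.5934/2 = 0.7967  ⇒  p = 1/(1 + 0.7967) = 0.5566
Dk-171: 55.7%, Dk-173: 44.3%.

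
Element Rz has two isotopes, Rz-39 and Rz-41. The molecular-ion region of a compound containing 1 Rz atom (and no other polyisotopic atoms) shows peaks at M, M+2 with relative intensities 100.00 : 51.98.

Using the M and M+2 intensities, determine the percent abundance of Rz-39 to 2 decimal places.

Let p = fractional abundance of Rz-39. I(M+2)/I(M) = [C(1,1)·p^0·(1−p)] / p^1 = 1·(1−p)/p = 51.98/100.00 = 0.5198
(1−p)/p = 0.5198/1 = 0.5198  ⇒  p = 1/(1 + 0.5198) = 0.6580
Rz-39: 65.80%, Rz-41: 34.20%.

65.80%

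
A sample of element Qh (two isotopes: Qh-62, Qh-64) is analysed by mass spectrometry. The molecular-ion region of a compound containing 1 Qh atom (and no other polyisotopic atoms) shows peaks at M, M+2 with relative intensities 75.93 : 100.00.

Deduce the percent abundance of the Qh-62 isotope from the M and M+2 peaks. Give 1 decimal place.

43.2%

Write p for the Qh-62 fraction. I(M+2)/I(M) = [C(1,1)·p^0·(1−p)] / p^1 = 1·(1−p)/p = 100.00/75.93 = 1.3170
(1−p)/p = 1.3170/1 = 1.3170  ⇒  p = 1/(1 + 1.3170) = 0.4316
Qh-62: 43.2%, Qh-64: 56.8%.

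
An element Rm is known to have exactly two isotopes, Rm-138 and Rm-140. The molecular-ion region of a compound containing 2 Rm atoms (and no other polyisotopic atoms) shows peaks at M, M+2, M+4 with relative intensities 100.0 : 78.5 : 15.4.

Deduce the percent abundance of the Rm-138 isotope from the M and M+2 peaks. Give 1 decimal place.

71.8%

If p is the fraction of Rm that is Rm-138, then I(M+2)/I(M) = [C(2,1)·p^1·(1−p)] / p^2 = 2·(1−p)/p = 78.5/100.0 = 0.7850
(1−p)/p = 0.7850/2 = 0.3925  ⇒  p = 1/(1 + 0.3925) = 0.7181
Rm-138: 71.8%, Rm-140: 28.2%.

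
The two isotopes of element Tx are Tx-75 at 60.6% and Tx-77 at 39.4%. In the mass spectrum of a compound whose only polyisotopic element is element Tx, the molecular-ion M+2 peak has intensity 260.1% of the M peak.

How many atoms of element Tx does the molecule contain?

The M+2/M ratio from n Tx atoms is n · q/p = n · 0.394/0.606.
n = 2.601 × 0.606/0.394 = 4.00 ≈ 4

4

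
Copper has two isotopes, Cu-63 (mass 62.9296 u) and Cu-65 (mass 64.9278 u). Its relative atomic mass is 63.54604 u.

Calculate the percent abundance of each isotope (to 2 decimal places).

Cu-63: 69.15%, Cu-65: 30.85%

With x = fraction of Cu-63 (so Cu-65 is 1 − x):
62.9296·x + 64.9278·(1 − x) = 63.54604
(62.9296 − 64.9278)·x = 63.54604 − 64.9278
x = -1.38176 / -1.9982 = 0.69150 → 69.15% Cu-63, 30.85% Cu-65.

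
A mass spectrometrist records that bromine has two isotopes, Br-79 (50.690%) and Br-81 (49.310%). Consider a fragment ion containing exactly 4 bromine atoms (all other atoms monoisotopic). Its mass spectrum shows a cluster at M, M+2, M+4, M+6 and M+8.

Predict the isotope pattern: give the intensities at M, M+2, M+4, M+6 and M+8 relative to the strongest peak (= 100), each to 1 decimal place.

17.6 : 68.5 : 100.0 : 64.9 : 15.8

Expanding (0.50690 + 0.49310)^4:
P(M) = 0.50690^4 = 0.066022
P(M+2) = 4 × 0.50690^3 × 0.49310^1 = 0.256899
P(M+4) = 6 × 0.50690^2 × 0.49310^2 = 0.374857
P(M+6) = 4 × 0.50690^1 × 0.49310^3 = 0.243101
P(M+8) = 0.49310^4 = 0.059121
The M+4 peak is largest (0.374857); scaling to 100 gives 17.6 : 68.5 : 100.0 : 64.9 : 15.8.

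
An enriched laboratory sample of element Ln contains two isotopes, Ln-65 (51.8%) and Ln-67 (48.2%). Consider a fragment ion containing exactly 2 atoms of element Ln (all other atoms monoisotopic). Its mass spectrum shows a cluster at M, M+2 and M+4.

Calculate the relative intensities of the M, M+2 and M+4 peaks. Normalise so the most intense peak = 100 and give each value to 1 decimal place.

The 2 Ln atoms are independent, so intensities follow the terms of (0.518 + 0.482)^2.
P(M) = 0.518^2 = 0.268324
P(M+2) = 2 × 0.518^1 × 0.482^1 = 0.499352
P(M+4) = 0.482^2 = 0.232324
The M+2 peak is largest (0.499352); scaling to 100 gives 53.7 : 100.0 : 46.5.

53.7 : 100.0 : 46.5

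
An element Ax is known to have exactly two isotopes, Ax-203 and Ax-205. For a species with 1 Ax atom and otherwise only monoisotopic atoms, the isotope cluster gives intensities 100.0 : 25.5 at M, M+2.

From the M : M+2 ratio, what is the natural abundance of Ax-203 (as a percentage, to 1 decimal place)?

Write p for the Ax-203 fraction. I(M+2)/I(M) = [C(1,1)·p^0·(1−p)] / p^1 = 1·(1−p)/p = 25.5/100.0 = 0.2550
(1−p)/p = 0.2550/1 = 0.2550  ⇒  p = 1/(1 + 0.2550) = 0.7968
Ax-203: 79.7%, Ax-205: 20.3%.

79.7%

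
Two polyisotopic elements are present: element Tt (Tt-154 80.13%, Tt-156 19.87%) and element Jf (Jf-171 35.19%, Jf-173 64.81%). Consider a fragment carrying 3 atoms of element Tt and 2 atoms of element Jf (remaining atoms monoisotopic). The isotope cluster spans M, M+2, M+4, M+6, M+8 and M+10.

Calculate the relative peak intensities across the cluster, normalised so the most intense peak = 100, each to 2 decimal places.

Element Tt pattern (n=3): 0.51450006 : 0.3827449 : 0.09491003 : 0.00784501
Element Jf pattern (n=2): 0.12383361 : 0.45613278 : 0.42003361
Convolve the two distributions (both contribute in 2-u steps):
  M: 0.51450006×0.12383361 = 0.063712
  M+2: 0.51450006×0.45613278 + 0.3827449×0.12383361 = 0.282077
  M+4: 0.51450006×0.42003361 + 0.3827449×0.45613278 + 0.09491003×0.12383361 = 0.402443
  M+6: 0.3827449×0.42003361 + 0.09491003×0.45613278 + 0.00784501×0.12383361 = 0.205029
  M+8: 0.09491003×0.42003361 + 0.00784501×0.45613278 = 0.043444
  M+10: 0.00784501×0.42003361 = 0.003295
Scale to base peak (0.402443) = 100: 15.83 : 70.09 : 100.00 : 50.95 : 10.80 : 0.82

15.83 : 70.09 : 100.00 : 50.95 : 10.80 : 0.82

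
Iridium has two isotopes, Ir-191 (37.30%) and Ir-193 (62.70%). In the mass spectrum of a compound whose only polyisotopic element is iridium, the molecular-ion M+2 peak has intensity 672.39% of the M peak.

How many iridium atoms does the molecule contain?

4

For n independent Ir atoms, I(M+2)/I(M) = n · (abundance Ir-193) / (abundance Ir-191) = n · 0.6270/0.3730.
n = 6.7239 × 0.3730/0.6270 = 4.00 ≈ 4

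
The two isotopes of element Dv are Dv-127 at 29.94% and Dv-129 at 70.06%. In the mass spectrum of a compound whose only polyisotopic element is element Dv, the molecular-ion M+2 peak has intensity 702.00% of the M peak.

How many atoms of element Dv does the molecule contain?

For n independent Dv atoms, I(M+2)/I(M) = n · (abundance Dv-129) / (abundance Dv-127) = n · 0.7006/0.2994.
n = 7.0200 × 0.2994/0.7006 = 3.00 ≈ 3

3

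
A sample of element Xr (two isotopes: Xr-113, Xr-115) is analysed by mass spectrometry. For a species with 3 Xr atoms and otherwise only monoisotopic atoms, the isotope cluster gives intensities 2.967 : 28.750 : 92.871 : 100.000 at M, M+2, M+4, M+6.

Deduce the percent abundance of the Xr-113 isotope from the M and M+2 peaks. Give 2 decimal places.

Write p for the Xr-113 fraction. I(M+2)/I(M) = [C(3,1)·p^2·(1−p)] / p^3 = 3·(1−p)/p = 28.750/2.967 = 9.6899
(1−p)/p = 9.6899/3 = 3.2300  ⇒  p = 1/(1 + 3.2300) = 0.2364
Xr-113: 23.64%, Xr-115: 76.36%.

23.64%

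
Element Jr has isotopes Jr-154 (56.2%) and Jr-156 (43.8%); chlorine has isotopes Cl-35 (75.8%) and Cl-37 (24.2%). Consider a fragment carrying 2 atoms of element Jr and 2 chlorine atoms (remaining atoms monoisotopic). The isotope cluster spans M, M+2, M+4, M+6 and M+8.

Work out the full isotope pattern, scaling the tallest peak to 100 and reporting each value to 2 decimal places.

45.51 : 100.00 : 77.58 : 24.88 : 2.82

Element Jr pattern (n=2): 0.315844 : 0.492312 : 0.191844
Chlorine pattern (n=2): 0.574564 : 0.366872 : 0.058564
Convolve the two distributions (both contribute in 2-u steps):
  M: 0.315844×0.574564 = 0.181473
  M+2: 0.315844×0.366872 + 0.492312×0.574564 = 0.398739
  M+4: 0.315844×0.058564 + 0.492312×0.366872 + 0.191844×0.574564 = 0.309339
  M+6: 0.492312×0.058564 + 0.191844×0.366872 = 0.099214
  M+8: 0.191844×0.058564 = 0.011235
Scale to base peak (0.398739) = 100: 45.51 : 100.00 : 77.58 : 24.88 : 2.82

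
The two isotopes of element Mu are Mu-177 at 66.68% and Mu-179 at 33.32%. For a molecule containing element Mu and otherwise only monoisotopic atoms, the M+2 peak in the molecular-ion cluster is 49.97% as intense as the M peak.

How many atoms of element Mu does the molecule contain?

1

For n independent Mu atoms, I(M+2)/I(M) = n · (abundance Mu-179) / (abundance Mu-177) = n · 0.3332/0.6668.
n = 0.4997 × 0.6668/0.3332 = 1.00 ≈ 1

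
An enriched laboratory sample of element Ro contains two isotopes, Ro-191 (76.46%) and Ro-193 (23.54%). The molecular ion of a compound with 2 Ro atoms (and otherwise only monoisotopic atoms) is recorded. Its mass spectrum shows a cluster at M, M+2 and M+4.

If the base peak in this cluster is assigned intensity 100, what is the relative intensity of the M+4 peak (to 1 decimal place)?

9.5

Binomial terms of (0.7646 + 0.2354)^2: M 0.5846, M+2 0.3600, M+4 0.0554 → M is the base peak.
P(M) = C(2,0) × 0.7646^2 × 0.2354^0 = 1 × 0.58461316 × 1.0000 = 0.584613 (base)
P(M+4) = C(2,2) × 0.7646^0 × 0.2354^2 = 1 × 1.0000 × 0.05541316 = 0.055413
Relative intensity = 0.055413 / 0.584613 × 100 = 9.5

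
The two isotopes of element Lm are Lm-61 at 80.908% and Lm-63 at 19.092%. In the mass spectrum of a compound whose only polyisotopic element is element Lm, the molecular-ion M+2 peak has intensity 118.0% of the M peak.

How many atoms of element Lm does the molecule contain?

The M+2/M ratio from n Lm atoms is n · q/p = n · 0.19092/0.80908.
n = 1.180 × 0.80908/0.19092 = 5.00 ≈ 5

5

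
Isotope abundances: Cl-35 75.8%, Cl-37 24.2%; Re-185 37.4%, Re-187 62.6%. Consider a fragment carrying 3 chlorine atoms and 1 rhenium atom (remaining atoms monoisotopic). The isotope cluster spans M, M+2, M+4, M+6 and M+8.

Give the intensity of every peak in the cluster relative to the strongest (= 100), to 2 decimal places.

38.00 : 100.00 : 72.54 : 20.69 : 2.07

Chlorine pattern (n=3): 0.43551951 : 0.41713346 : 0.13317454 : 0.01417249
Rhenium pattern (n=1): 0.3740 : 0.6260
Convolve the two distributions (both contribute in 2-u steps):
  M: 0.43551951×0.3740 = 0.162884
  M+2: 0.43551951×0.6260 + 0.41713346×0.3740 = 0.428643
  M+4: 0.41713346×0.6260 + 0.13317454×0.3740 = 0.310933
  M+6: 0.13317454×0.6260 + 0.01417249×0.3740 = 0.088668
  M+8: 0.01417249×0.6260 = 0.008872
Scale to base peak (0.428643) = 100: 38.00 : 100.00 : 72.54 : 20.69 : 2.07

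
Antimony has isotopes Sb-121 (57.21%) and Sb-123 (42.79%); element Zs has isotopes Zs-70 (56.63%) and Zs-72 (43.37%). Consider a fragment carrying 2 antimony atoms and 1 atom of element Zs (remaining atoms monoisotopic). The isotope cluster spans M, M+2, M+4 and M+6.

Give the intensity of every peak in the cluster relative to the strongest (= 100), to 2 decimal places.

Antimony pattern (n=2): 0.32729841 : 0.48960318 : 0.18309841
Element Zs pattern (n=1): 0.5663 : 0.4337
Convolve the two distributions (both contribute in 2-u steps):
  M: 0.32729841×0.5663 = 0.185349
  M+2: 0.32729841×0.4337 + 0.48960318×0.5663 = 0.419212
  M+4: 0.48960318×0.4337 + 0.18309841×0.5663 = 0.316030
  M+6: 0.18309841×0.4337 = 0.079410
Scale to base peak (0.419212) = 100: 44.21 : 100.00 : 75.39 : 18.94

44.21 : 100.00 : 75.39 : 18.94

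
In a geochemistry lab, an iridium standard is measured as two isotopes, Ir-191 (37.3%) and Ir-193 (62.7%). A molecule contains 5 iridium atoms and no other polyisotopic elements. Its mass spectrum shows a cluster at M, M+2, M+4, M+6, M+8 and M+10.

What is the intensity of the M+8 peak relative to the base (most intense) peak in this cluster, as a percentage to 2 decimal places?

84.05%

(0.373 + 0.627)^5 gives M 0.0072, M+2 0.0607, M+4 0.2040, M+6 0.3429, M+8 0.2882, M+10 0.0969; the largest is M+6.
P(M+6) = C(5,3) × 0.373^2 × 0.627^3 = 10 × 0.139129 × 0.24649188 = 0.342942 (base)
P(M+8) = C(5,4) × 0.373^1 × 0.627^4 = 5 × 0.3730 × 0.15455041 = 0.288237
Relative intensity = 0.288237 / 0.342942 × 100 = 84.05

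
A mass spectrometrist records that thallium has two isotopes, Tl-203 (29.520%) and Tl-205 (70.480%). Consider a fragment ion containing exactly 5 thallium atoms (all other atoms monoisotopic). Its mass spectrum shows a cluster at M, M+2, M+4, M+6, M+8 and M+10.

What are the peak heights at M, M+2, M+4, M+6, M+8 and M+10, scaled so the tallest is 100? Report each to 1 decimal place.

Each Tl atom is independently Tl-203 (p = 0.29520) or Tl-205 (q = 0.70480); the cluster is the binomial expansion (p + q)^5.
P(M) = 0.29520^5 = 0.002242
P(M+2) = 5 × 0.29520^4 × 0.70480^1 = 0.026761
P(M+4) = 10 × 0.29520^3 × 0.70480^2 = 0.127785
P(M+6) = 10 × 0.29520^2 × 0.70480^3 = 0.305092
P(M+8) = 5 × 0.29520^1 × 0.70480^4 = 0.364208
P(M+10) = 0.70480^5 = 0.173912
The M+8 peak is largest (0.364208); scaling to 100 gives 0.6 : 7.3 : 35.1 : 83.8 : 100.0 : 47.8.

0.6 : 7.3 : 35.1 : 83.8 : 100.0 : 47.8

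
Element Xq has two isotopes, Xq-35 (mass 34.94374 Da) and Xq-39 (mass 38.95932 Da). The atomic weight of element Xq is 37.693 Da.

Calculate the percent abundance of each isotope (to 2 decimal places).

Xq-35: 31.54%, Xq-39: 68.46%

Let x be the fractional abundance of Xq-35; then Xq-39 has abundance 1 − x.
34.94374·x + 38.95932·(1 − x) = 37.693
(34.94374 − 38.95932)·x = 37.693 − 38.95932
x = -1.26632 / -4.01558 = 0.31535 → 31.54% Xq-35, 68.46% Xq-39.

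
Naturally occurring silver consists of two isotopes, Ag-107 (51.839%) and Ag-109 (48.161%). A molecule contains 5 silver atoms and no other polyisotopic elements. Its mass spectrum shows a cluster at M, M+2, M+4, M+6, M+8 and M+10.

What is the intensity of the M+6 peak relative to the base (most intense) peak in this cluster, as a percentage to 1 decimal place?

92.9%

Binomial terms of (0.51839 + 0.48161)^5: M 0.0374, M+2 0.1739, M+4 0.3231, M+6 0.3002, M+8 0.1394, M+10 0.0259 → M+4 is the base peak.
P(M+4) = C(5,2) × 0.51839^3 × 0.48161^2 = 10 × 0.13930601 × 0.23194819 = 0.323118 (base)
P(M+6) = C(5,3) × 0.51839^2 × 0.48161^3 = 10 × 0.26872819 × 0.11170857 = 0.300192
Relative intensity = 0.300192 / 0.323118 × 100 = 92.9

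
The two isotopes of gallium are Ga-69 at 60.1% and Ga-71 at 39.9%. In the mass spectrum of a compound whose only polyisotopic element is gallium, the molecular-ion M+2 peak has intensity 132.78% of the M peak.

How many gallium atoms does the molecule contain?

With n Ga atoms, P(M+2)/P(M) = C(n,1)·p^(n−1)q / p^n = n·q/p = n · 0.399/0.601.
n = 1.3278 × 0.601/0.399 = 2.00 ≈ 2

2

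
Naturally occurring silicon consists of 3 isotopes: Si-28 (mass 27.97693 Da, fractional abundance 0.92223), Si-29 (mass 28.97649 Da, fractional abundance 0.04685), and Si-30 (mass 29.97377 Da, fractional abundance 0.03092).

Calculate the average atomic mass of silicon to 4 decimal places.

Average mass = Σ (abundance × isotope mass) = 0.92223 × 27.97693 + 0.04685 × 28.97649 + 0.03092 × 29.97377
= 25.801164 + 1.357549 + 0.926789 = 28.085502 Da

28.0855 Da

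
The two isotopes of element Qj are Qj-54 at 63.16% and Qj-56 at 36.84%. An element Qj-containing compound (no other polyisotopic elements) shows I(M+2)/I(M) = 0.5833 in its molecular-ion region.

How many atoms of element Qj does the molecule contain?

1

The M+2/M ratio from n Qj atoms is n · q/p = n · 0.3684/0.6316.
n = 0.5833 × 0.6316/0.3684 = 1.00 ≈ 1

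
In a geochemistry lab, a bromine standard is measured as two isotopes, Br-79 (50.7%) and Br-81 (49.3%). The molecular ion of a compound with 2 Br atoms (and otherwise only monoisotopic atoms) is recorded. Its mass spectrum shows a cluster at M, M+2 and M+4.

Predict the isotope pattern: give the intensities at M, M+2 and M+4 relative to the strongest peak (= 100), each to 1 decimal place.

51.4 : 100.0 : 48.6

Expanding (0.507 + 0.493)^2:
P(M) = 0.507^2 = 0.257049
P(M+2) = 2 × 0.507^1 × 0.493^1 = 0.499902
P(M+4) = 0.493^2 = 0.243049
The M+2 peak is largest (0.499902); scaling to 100 gives 51.4 : 100.0 : 48.6.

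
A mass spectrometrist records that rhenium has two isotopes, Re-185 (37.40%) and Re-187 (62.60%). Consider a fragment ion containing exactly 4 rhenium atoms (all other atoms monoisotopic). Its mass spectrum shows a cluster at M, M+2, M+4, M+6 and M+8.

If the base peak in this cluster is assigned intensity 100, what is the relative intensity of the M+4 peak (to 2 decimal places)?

Binomial terms of (0.3740 + 0.6260)^4: M 0.0196, M+2 0.1310, M+4 0.3289, M+6 0.3670, M+8 0.1536 → M+6 is the base peak.
P(M+6) = C(4,3) × 0.3740^1 × 0.6260^3 = 4 × 0.3740 × 0.24531438 = 0.366990 (base)
P(M+4) = C(4,2) × 0.3740^2 × 0.6260^2 = 6 × 0.139876 × 0.391876 = 0.328884
Relative intensity = 0.328884 / 0.366990 × 100 = 89.62

89.62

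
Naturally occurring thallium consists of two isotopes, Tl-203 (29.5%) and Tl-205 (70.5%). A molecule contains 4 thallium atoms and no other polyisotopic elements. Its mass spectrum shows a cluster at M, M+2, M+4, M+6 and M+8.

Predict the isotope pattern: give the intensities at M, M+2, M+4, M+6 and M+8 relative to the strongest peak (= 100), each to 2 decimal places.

1.83 : 17.51 : 62.77 : 100.00 : 59.75

Expanding (0.295 + 0.705)^4:
P(M) = 0.295^4 = 0.007573
P(M+2) = 4 × 0.295^3 × 0.705^1 = 0.072396
P(M+4) = 6 × 0.295^2 × 0.705^2 = 0.259522
P(M+6) = 4 × 0.295^1 × 0.705^3 = 0.413475
P(M+8) = 0.705^4 = 0.247034
The M+6 peak is largest (0.413475); scaling to 100 gives 1.83 : 17.51 : 62.77 : 100.00 : 59.75.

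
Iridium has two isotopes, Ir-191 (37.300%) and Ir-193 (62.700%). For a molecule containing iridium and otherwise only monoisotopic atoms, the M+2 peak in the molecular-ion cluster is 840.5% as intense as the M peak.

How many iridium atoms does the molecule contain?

5

With n Ir atoms, P(M+2)/P(M) = C(n,1)·p^(n−1)q / p^n = n·q/p = n · 0.62700/0.37300.
n = 8.405 × 0.37300/0.62700 = 5.00 ≈ 5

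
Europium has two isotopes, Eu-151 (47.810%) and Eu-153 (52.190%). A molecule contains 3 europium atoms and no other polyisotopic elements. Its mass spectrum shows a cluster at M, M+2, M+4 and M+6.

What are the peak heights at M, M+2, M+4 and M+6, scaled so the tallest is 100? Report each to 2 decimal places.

27.97 : 91.61 : 100.00 : 36.39

The 3 Eu atoms are independent, so intensities follow the terms of (0.47810 + 0.52190)^3.
P(M) = 0.47810^3 = 0.109284
P(M+2) = 3 × 0.47810^2 × 0.52190^1 = 0.357887
P(M+4) = 3 × 0.47810^1 × 0.52190^2 = 0.390674
P(M+6) = 0.52190^3 = 0.142155
The M+4 peak is largest (0.390674); scaling to 100 gives 27.97 : 91.61 : 100.00 : 36.39.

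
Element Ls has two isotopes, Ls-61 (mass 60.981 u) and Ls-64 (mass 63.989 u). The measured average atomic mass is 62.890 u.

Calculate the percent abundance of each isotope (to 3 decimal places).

Ls-61: 36.536%, Ls-64: 63.464%

Let x be the fractional abundance of Ls-61; then Ls-64 has abundance 1 − x.
60.981·x + 63.989·(1 − x) = 62.890
(60.981 − 63.989)·x = 62.890 − 63.989
x = -1.099 / -3.008 = 0.36536 → 36.536% Ls-61, 63.464% Ls-64.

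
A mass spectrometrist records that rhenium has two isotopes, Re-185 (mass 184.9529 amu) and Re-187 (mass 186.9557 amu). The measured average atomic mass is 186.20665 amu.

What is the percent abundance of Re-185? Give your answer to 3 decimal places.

37.400%

With x = fraction of Re-185 (so Re-187 is 1 − x):
184.9529·x + 186.9557·(1 − x) = 186.20665
(184.9529 − 186.9557)·x = 186.20665 − 186.9557
x = -0.74905 / -2.0028 = 0.37400 → 37.400% Re-185, 62.600% Re-187.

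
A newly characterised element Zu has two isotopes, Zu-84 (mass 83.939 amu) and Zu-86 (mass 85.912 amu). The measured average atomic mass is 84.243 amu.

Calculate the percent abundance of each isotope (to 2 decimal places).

Let x be the fractional abundance of Zu-84; then Zu-86 has abundance 1 − x.
83.939·x + 85.912·(1 − x) = 84.243
(83.939 − 85.912)·x = 84.243 − 85.912
x = -1.669 / -1.973 = 0.84592 → 84.59% Zu-84, 15.41% Zu-86.

Zu-84: 84.59%, Zu-86: 15.41%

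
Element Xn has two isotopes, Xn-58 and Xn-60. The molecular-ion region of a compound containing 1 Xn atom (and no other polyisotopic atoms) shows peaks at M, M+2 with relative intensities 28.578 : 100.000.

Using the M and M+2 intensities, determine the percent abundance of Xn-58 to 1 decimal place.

Let p = fractional abundance of Xn-58. I(M+2)/I(M) = [C(1,1)·p^0·(1−p)] / p^1 = 1·(1−p)/p = 100.000/28.578 = 3.4992
(1−p)/p = 3.4992/1 = 3.4992  ⇒  p = 1/(1 + 3.4992) = 0.2223
Xn-58: 22.2%, Xn-60: 77.8%.

22.2%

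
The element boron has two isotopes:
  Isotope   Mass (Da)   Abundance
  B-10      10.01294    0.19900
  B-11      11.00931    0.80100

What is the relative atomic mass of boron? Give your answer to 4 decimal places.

10.8110 Da

Average mass = Σ (abundance × isotope mass) = 0.19900 × 10.01294 + 0.80100 × 11.00931
= 1.992575 + 8.818457 = 10.811032 Da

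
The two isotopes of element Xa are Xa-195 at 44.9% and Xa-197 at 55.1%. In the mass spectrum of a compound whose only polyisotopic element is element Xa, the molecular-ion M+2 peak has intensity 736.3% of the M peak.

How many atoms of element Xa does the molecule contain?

With n Xa atoms, P(M+2)/P(M) = C(n,1)·p^(n−1)q / p^n = n·q/p = n · 0.551/0.449.
n = 7.363 × 0.449/0.551 = 6.00 ≈ 6

6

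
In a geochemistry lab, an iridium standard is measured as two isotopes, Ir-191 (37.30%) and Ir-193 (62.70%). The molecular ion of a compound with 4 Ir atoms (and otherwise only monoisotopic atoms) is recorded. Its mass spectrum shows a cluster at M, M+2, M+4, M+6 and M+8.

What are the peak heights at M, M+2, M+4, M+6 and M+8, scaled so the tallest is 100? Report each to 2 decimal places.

The 4 Ir atoms are independent, so intensities follow the terms of (0.3730 + 0.6270)^4.
P(M) = 0.3730^4 = 0.019357
P(M+2) = 4 × 0.3730^3 × 0.6270^1 = 0.130153
P(M+4) = 6 × 0.3730^2 × 0.6270^2 = 0.328174
P(M+6) = 4 × 0.3730^1 × 0.6270^3 = 0.367766
P(M+8) = 0.6270^4 = 0.154550
The M+6 peak is largest (0.367766); scaling to 100 gives 5.26 : 35.39 : 89.23 : 100.00 : 42.02.

5.26 : 35.39 : 89.23 : 100.00 : 42.02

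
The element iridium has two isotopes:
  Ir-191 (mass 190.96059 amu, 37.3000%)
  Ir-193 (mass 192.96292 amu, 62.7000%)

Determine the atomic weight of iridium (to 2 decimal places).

Ar = Σ fᵢ·mᵢ = 0.373000 × 190.96059 + 0.627000 × 192.96292
= 71.228300 + 120.987751 = 192.216051 amu

192.22 amu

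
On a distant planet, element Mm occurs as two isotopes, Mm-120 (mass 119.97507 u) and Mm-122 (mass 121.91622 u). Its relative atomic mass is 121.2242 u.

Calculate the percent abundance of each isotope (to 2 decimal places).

With x = fraction of Mm-120 (so Mm-122 is 1 − x):
119.97507·x + 121.91622·(1 − x) = 121.2242
(119.97507 − 121.91622)·x = 121.2242 − 121.91622
x = -0.69202 / -1.94115 = 0.35650 → 35.65% Mm-120, 64.35% Mm-122.

Mm-120: 35.65%, Mm-122: 64.35%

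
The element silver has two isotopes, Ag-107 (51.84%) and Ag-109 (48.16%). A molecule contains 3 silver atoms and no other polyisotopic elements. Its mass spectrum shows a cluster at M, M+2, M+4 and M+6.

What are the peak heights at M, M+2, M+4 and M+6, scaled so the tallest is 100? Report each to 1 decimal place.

35.9 : 100.0 : 92.9 : 28.8

Expanding (0.5184 + 0.4816)^3:
P(M) = 0.5184^3 = 0.139314
P(M+2) = 3 × 0.5184^2 × 0.4816^1 = 0.388273
P(M+4) = 3 × 0.5184^1 × 0.4816^2 = 0.360711
P(M+6) = 0.4816^3 = 0.111702
The M+2 peak is largest (0.388273); scaling to 100 gives 35.9 : 100.0 : 92.9 : 28.8.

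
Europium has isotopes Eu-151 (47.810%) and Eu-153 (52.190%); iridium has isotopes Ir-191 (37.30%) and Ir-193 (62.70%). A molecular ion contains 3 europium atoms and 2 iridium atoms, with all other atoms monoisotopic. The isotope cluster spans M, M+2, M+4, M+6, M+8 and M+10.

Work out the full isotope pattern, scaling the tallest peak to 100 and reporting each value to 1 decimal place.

Europium pattern (n=3): 0.10928391 : 0.3578871 : 0.39067407 : 0.14215492
Iridium pattern (n=2): 0.139129 : 0.467742 : 0.393129
Convolve the two distributions (both contribute in 2-u steps):
  M: 0.10928391×0.139129 = 0.015205
  M+2: 0.10928391×0.467742 + 0.3578871×0.139129 = 0.100909
  M+4: 0.10928391×0.393129 + 0.3578871×0.467742 + 0.39067407×0.139129 = 0.264716
  M+6: 0.3578871×0.393129 + 0.39067407×0.467742 + 0.14215492×0.139129 = 0.343208
  M+8: 0.39067407×0.393129 + 0.14215492×0.467742 = 0.220077
  M+10: 0.14215492×0.393129 = 0.055885
Scale to base peak (0.343208) = 100: 4.4 : 29.4 : 77.1 : 100.0 : 64.1 : 16.3

4.4 : 29.4 : 77.1 : 100.0 : 64.1 : 16.3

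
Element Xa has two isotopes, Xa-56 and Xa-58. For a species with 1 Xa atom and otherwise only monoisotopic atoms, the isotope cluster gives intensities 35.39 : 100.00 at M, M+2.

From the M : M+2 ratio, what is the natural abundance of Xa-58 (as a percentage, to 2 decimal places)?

Write p for the Xa-56 fraction. I(M+2)/I(M) = [C(1,1)·p^0·(1−p)] / p^1 = 1·(1−p)/p = 100.00/35.39 = 2.8257
(1−p)/p = 2.8257/1 = 2.8257  ⇒  p = 1/(1 + 2.8257) = 0.2614
Xa-56: 26.14%, Xa-58: 73.86%.

73.86%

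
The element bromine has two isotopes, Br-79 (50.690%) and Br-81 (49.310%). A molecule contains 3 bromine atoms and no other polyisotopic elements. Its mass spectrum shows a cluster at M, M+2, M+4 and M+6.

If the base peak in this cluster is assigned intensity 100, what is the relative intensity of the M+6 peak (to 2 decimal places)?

31.54

Term probabilities: M 0.1302, M+2 0.3801, M+4 0.3698, M+6 0.1199. Base peak = M+2.
P(M+2) = C(3,1) × 0.50690^2 × 0.49310^1 = 3 × 0.25694761 × 0.4931 = 0.380103 (base)
P(M+6) = C(3,3) × 0.50690^0 × 0.49310^3 = 1 × 1.0000 × 0.11989609 = 0.119896
Relative intensity = 0.119896 / 0.380103 × 100 = 31.54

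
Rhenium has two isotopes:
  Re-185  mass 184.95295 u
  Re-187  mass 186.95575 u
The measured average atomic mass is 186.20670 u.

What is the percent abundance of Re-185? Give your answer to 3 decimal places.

37.400%

Let x be the fractional abundance of Re-185; then Re-187 has abundance 1 − x.
184.95295·x + 186.95575·(1 − x) = 186.20670
(184.95295 − 186.95575)·x = 186.20670 − 186.95575
x = -0.74905 / -2.00280 = 0.37400 → 37.400% Re-185, 62.600% Re-187.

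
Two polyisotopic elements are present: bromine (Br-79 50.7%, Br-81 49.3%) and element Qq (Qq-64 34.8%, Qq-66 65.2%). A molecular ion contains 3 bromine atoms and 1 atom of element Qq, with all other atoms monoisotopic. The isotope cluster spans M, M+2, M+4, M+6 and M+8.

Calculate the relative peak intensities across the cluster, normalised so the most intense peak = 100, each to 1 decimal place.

12.0 : 57.7 : 100.0 : 75.1 : 20.7

Bromine pattern (n=3): 0.13032384 : 0.38017547 : 0.36967753 : 0.11982316
Element Qq pattern (n=1): 0.3480 : 0.6520
Convolve the two distributions (both contribute in 2-u steps):
  M: 0.13032384×0.3480 = 0.045353
  M+2: 0.13032384×0.6520 + 0.38017547×0.3480 = 0.217272
  M+4: 0.38017547×0.6520 + 0.36967753×0.3480 = 0.376522
  M+6: 0.36967753×0.6520 + 0.11982316×0.3480 = 0.282728
  M+8: 0.11982316×0.6520 = 0.078125
Scale to base peak (0.376522) = 100: 12.0 : 57.7 : 100.0 : 75.1 : 20.7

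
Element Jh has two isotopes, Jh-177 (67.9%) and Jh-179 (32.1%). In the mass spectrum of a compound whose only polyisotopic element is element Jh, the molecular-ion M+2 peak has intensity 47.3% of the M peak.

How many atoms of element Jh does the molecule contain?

1

For n independent Jh atoms, I(M+2)/I(M) = n · (abundance Jh-179) / (abundance Jh-177) = n · 0.321/0.679.
n = 0.473 × 0.679/0.321 = 1.00 ≈ 1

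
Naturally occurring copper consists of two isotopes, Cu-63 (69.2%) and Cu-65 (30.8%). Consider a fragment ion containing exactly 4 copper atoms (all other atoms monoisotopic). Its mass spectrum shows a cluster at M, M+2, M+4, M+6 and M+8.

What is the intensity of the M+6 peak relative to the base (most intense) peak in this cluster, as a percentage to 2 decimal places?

19.81%

(0.692 + 0.308)^4 gives M 0.2293, M+2 0.4083, M+4 0.2726, M+6 0.0809, M+8 0.0090; the largest is M+2.
P(M+2) = C(4,1) × 0.692^3 × 0.308^1 = 4 × 0.33137389 × 0.3080 = 0.408253 (base)
P(M+6) = C(4,3) × 0.692^1 × 0.308^3 = 4 × 0.6920 × 0.02921811 = 0.080876
Relative intensity = 0.080876 / 0.408253 × 100 = 19.81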